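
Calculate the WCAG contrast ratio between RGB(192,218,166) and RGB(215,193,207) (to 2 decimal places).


Linearize each sRGB channel c=v/255: c/12.92 if c ≤ 0.04045 else ((c+0.055)/1.055)^2.4
L = 0.2126×R_lin + 0.7152×G_lin + 0.0722×B_lin
Color 1 (192,218,166):
  R=192: 192/255≈0.7529 > 0.04045 → ((0.7529+0.055)/1.055)^2.4 ≈ 0.52712
  G=218: 218/255≈0.8549 > 0.04045 → ((0.8549+0.055)/1.055)^2.4 ≈ 0.70110
  B=166: 166/255≈0.6510 > 0.04045 → ((0.6510+0.055)/1.055)^2.4 ≈ 0.38133
  L1 = 0.2126×0.52712 + 0.7152×0.70110 + 0.0722×0.38133 ≈ 0.64102
Color 2 (215,193,207):
  R=215: 215/255≈0.8431 > 0.04045 → ((0.8431+0.055)/1.055)^2.4 ≈ 0.67954
  G=193: 193/255≈0.7569 > 0.04045 → ((0.7569+0.055)/1.055)^2.4 ≈ 0.53328
  B=207: 207/255≈0.8118 > 0.04045 → ((0.8118+0.055)/1.055)^2.4 ≈ 0.62396
  L2 = 0.2126×0.67954 + 0.7152×0.53328 + 0.0722×0.62396 ≈ 0.57092
Lighter = 0.64102, Darker = 0.57092
Ratio = (L_lighter + 0.05) / (L_darker + 0.05)
Ratio = (0.64102 + 0.05) / (0.57092 + 0.05) = 0.69102 / 0.62092 ≈ 1.1129
Ratio ≈ 1.11:1


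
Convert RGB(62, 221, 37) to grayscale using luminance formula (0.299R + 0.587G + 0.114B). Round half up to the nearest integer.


Gray = 0.299×R + 0.587×G + 0.114×B
Gray = 0.299×62 + 0.587×221 + 0.114×37
Gray = 18.538 + 129.727 + 4.218
Gray = 152.483 → round half up → 152
Gray = 152


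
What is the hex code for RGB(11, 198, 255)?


R = 11 → 0B (hex)
G = 198 → C6 (hex)
B = 255 → FF (hex)
Hex = #0BC6FF


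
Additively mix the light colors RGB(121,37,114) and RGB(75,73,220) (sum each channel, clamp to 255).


Additive: each channel = min(255, C₁+C₂)
R: 121+75 = 196 → 196
G: 37+73 = 110 → 110
B: 114+220 = 334 → 255
= RGB(196, 110, 255)


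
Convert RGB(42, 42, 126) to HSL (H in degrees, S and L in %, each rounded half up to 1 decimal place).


Normalize: R'=42/255≈0.1647, G'=42/255≈0.1647, B'=126/255≈0.4941
Max=126/255, Min=42/255, Δ=Max-Min=84/255
L = (Max+Min)/2 = (126+42)/510 = 168/510 = 0.32941… → L = 32.9%
L ≤ 0.5 → S = Δ/(Max+Min) = 84/(126+42) = 84/168 = 0.5 → S = 50.0%
(the 1/255 factors cancel in S and H, so raw channel differences can be used)
Max is B' → H = 60 × ((R-G)/Δ + 4) = 60 × ((42-42)/84 + 4)
  0/84 + 4 = 0 + 4 = 4
  H = 60 × 4 = 240° → H = 240.0°
= HSL(240.0°, 50.0%, 32.9%)


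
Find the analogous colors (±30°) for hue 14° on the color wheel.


Base hue: 14°
Left analog: (14 - 30) mod 360 = 344°
Right analog: (14 + 30) mod 360 = 44°
Analogous hues = 344° and 44°


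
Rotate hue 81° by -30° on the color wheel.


New hue = (H + rotation) mod 360
New hue = (81 -30) mod 360
= 51 mod 360
= 51°


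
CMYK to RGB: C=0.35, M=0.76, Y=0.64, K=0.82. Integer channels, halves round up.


R = 255 × (1-C) × (1-K) = 255 × 0.65 × 0.18 = 29.835 → 30
G = 255 × (1-M) × (1-K) = 255 × 0.24 × 0.18 = 11.016 → 11
B = 255 × (1-Y) × (1-K) = 255 × 0.36 × 0.18 = 16.524 → 17
= RGB(30, 11, 17)


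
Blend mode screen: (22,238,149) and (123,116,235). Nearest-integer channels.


Screen: C = 255 - (255-A)×(255-B)/255, rounded to nearest integer
R: 255 - (255-22)×(255-123)/255 = 255 - 30756/255 ≈ 255 - 120.612 = 134.388 → 134
G: 255 - (255-238)×(255-116)/255 = 255 - 2363/255 ≈ 255 - 9.267 = 245.733 → 246
B: 255 - (255-149)×(255-235)/255 = 255 - 2120/255 ≈ 255 - 8.314 = 246.686 → 247
= RGB(134, 246, 247)


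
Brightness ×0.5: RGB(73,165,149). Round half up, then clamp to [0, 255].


Multiply each channel by 0.5, round half up, clamp to [0, 255]
R: 73×0.5 = 36.5 → round → 37
G: 165×0.5 = 82.5 → round → 83
B: 149×0.5 = 74.5 → round → 75
= RGB(37, 83, 75)


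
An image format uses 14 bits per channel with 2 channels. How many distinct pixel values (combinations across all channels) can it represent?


Total bits = 14 bits/channel × 2 channels = 28 bits
Distinct pixel values = 2^28
= 268,435,456 pixel values


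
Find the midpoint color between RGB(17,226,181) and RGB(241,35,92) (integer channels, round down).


Midpoint: each channel = ⌊(C₁+C₂)/2⌋
R: ⌊(17+241)/2⌋ = 129
G: ⌊(226+35)/2⌋ = 130
B: ⌊(181+92)/2⌋ = 136
= RGB(129, 130, 136)


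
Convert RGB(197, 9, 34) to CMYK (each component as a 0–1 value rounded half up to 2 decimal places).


R'=197/255≈0.7725, G'=9/255≈0.0353, B'=34/255≈0.1333
K = 1 - max(R',G',B') = 1 - 197/255 = 58/255 = 0.22745… → 0.23
(1-R'-K)/(1-K) simplifies to (max-R)/max with max = 197:
C = (197-197)/197 = 0/197 = 0 → 0.00
M = (197-9)/197 = 188/197 = 0.95431… → 0.95
Y = (197-34)/197 = 163/197 = 0.82741… → 0.83
= CMYK(0.00, 0.95, 0.83, 0.23)


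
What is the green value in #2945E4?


Color: #2945E4
R = 29 = 41
G = 45 = 69
B = E4 = 228
Green = 69


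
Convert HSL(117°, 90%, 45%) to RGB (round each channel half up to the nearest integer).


H=117°, S=0.90, L=0.45
C = (1-|2L-1|)×S = (1-|-0.10|)×0.90 = 0.81
H' = H/60 = 117/60 ≈ 1.9500; X = C×(1-|H' mod 2 - 1|) = 0.0405
m = L - C/2 = 0.45 - 0.405 = 0.045
Sector ⌊H'⌋ = 1 → (R',G',B') = (0.0405, 0.81, 0.0)
RGB = ((R'+m)×255, (G'+m)×255, (B'+m)×255) = (21.8025, 218.025, 11.475)
Round half up → RGB(22, 218, 11)


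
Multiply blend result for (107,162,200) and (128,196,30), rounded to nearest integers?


Multiply: C = A×B/255, rounded to nearest integer
R: 107×128/255 = 13696/255 ≈ 53.710 → 54
G: 162×196/255 = 31752/255 ≈ 124.518 → 125
B: 200×30/255 = 6000/255 ≈ 23.529 → 24
= RGB(54, 125, 24)


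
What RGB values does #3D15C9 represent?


3D → 61 (R)
15 → 21 (G)
C9 → 201 (B)
= RGB(61, 21, 201)


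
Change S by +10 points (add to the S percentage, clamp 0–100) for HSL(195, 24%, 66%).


Original S = 24%
Adjustment = +10 percentage points
New S = 24 + (10) = 34
Clamp to [0, 100] → 34
= HSL(195°, 34%, 66%)


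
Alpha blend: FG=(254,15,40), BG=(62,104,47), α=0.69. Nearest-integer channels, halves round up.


C = α×F + (1-α)×B, with 1-α = 0.31
R: 0.69×254 + 0.31×62 = 175.26 + 19.22 = 194.48 → 194
G: 0.69×15 + 0.31×104 = 10.35 + 32.24 = 42.59 → 43
B: 0.69×40 + 0.31×47 = 27.60 + 14.57 = 42.17 → 42
= RGB(194, 43, 42)


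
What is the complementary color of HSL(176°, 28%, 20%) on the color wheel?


Complement = opposite side of color wheel = hue + 180°
H' = (176 + 180) mod 360 = 356°
S and L unchanged.
= HSL(356°, 28%, 20%)


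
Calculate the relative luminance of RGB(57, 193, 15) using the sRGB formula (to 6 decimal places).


Linearize each channel (sRGB transfer function): c = v/255; c_lin = c/12.92 if c ≤ 0.04045, else ((c+0.055)/1.055)^2.4
  R: 57/255 ≈ 0.223529 > 0.04045 → ((0.223529+0.055)/1.055)^2.4 ≈ 0.040915
  G: 193/255 ≈ 0.756863 > 0.04045 → ((0.756863+0.055)/1.055)^2.4 ≈ 0.533276
  B: 15/255 ≈ 0.058824 > 0.04045 → ((0.058824+0.055)/1.055)^2.4 ≈ 0.004777
R_lin = 0.040915, G_lin = 0.533276, B_lin = 0.004777
L = 0.2126×R + 0.7152×G + 0.0722×B
L = 0.2126×0.040915 + 0.7152×0.533276 + 0.0722×0.004777
L ≈ 0.390443


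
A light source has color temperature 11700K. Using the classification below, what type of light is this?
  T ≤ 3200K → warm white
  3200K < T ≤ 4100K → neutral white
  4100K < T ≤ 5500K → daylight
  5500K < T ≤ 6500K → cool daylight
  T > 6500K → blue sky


Temperature: 11700K
11700K > 6500K → blue sky
Classification: blue sky


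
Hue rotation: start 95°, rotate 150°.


New hue = (H + rotation) mod 360
New hue = (95 + 150) mod 360
= 245 mod 360
= 245°


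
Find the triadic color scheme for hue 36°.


Triadic: equally spaced at 120° intervals
H1 = 36°
H2 = (36 + 120) mod 360 = 156°
H3 = (36 + 240) mod 360 = 276°
Triadic = 36°, 156°, 276°


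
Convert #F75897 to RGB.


F7 → 247 (R)
58 → 88 (G)
97 → 151 (B)
= RGB(247, 88, 151)


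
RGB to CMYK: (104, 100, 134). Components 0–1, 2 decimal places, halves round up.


R'=104/255≈0.4078, G'=100/255≈0.3922, B'=134/255≈0.5255
K = 1 - max(R',G',B') = 1 - 134/255 = 121/255 = 0.47450… → 0.47
(1-R'-K)/(1-K) simplifies to (max-R)/max with max = 134:
C = (134-104)/134 = 30/134 = 0.22388… → 0.22
M = (134-100)/134 = 34/134 = 0.25373… → 0.25
Y = (134-134)/134 = 0/134 = 0 → 0.00
= CMYK(0.22, 0.25, 0.00, 0.47)


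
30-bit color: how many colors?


Colors = 2^bits = 2^30
= 1,073,741,824 colors


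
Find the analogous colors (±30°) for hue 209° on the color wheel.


Base hue: 209°
Left analog: (209 - 30) mod 360 = 179°
Right analog: (209 + 30) mod 360 = 239°
Analogous hues = 179° and 239°


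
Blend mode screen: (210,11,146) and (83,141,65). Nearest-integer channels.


Screen: C = 255 - (255-A)×(255-B)/255, rounded to nearest integer
R: 255 - (255-210)×(255-83)/255 = 255 - 7740/255 ≈ 255 - 30.353 = 224.647 → 225
G: 255 - (255-11)×(255-141)/255 = 255 - 27816/255 ≈ 255 - 109.082 = 145.918 → 146
B: 255 - (255-146)×(255-65)/255 = 255 - 20710/255 ≈ 255 - 81.216 = 173.784 → 174
= RGB(225, 146, 174)


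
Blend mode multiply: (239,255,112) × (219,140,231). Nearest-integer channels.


Multiply: C = A×B/255, rounded to nearest integer
R: 239×219/255 = 52341/255 ≈ 205.259 → 205
G: 255×140/255 = 35700/255 ≈ 140.000 → 140
B: 112×231/255 = 25872/255 ≈ 101.459 → 101
= RGB(205, 140, 101)


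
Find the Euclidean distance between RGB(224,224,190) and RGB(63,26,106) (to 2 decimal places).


d = √[(R₁-R₂)² + (G₁-G₂)² + (B₁-B₂)²]
d = √[(224-63)² + (224-26)² + (190-106)²]
d = √[25921 + 39204 + 7056]
d = √72181
d ≈ 268.67


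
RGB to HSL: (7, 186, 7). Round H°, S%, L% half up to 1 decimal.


Normalize: R'=7/255≈0.0275, G'=186/255≈0.7294, B'=7/255≈0.0275
Max=186/255, Min=7/255, Δ=Max-Min=179/255
L = (Max+Min)/2 = (186+7)/510 = 193/510 = 0.37843… → L = 37.8%
L ≤ 0.5 → S = Δ/(Max+Min) = 179/(186+7) = 179/193 = 0.92746… → S = 92.7%
(the 1/255 factors cancel in S and H, so raw channel differences can be used)
Max is G' → H = 60 × ((B-R)/Δ + 2) = 60 × ((7-7)/179 + 2)
  0/179 + 2 = 0 + 2 = 2
  H = 60 × 2 = 120° → H = 120.0°
= HSL(120.0°, 92.7%, 37.8%)


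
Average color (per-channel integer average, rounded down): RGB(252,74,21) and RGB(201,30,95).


Midpoint: each channel = ⌊(C₁+C₂)/2⌋
R: ⌊(252+201)/2⌋ = 226
G: ⌊(74+30)/2⌋ = 52
B: ⌊(21+95)/2⌋ = 58
= RGB(226, 52, 58)


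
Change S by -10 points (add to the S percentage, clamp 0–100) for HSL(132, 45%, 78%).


Original S = 45%
Adjustment = -10 percentage points
New S = 45 + (-10) = 35
Clamp to [0, 100] → 35
= HSL(132°, 35%, 78%)


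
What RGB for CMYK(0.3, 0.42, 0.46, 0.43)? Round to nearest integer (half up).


R = 255 × (1-C) × (1-K) = 255 × 0.70 × 0.57 = 101.745 → 102
G = 255 × (1-M) × (1-K) = 255 × 0.58 × 0.57 = 84.303 → 84
B = 255 × (1-Y) × (1-K) = 255 × 0.54 × 0.57 = 78.489 → 78
= RGB(102, 84, 78)


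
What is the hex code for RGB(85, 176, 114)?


R = 85 → 55 (hex)
G = 176 → B0 (hex)
B = 114 → 72 (hex)
Hex = #55B072


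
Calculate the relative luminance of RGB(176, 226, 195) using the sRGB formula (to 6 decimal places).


Linearize each channel (sRGB transfer function): c = v/255; c_lin = c/12.92 if c ≤ 0.04045, else ((c+0.055)/1.055)^2.4
  R: 176/255 ≈ 0.690196 > 0.04045 → ((0.690196+0.055)/1.055)^2.4 ≈ 0.434154
  G: 226/255 ≈ 0.886275 > 0.04045 → ((0.886275+0.055)/1.055)^2.4 ≈ 0.760525
  B: 195/255 ≈ 0.764706 > 0.04045 → ((0.764706+0.055)/1.055)^2.4 ≈ 0.545724
R_lin = 0.434154, G_lin = 0.760525, B_lin = 0.545724
L = 0.2126×R + 0.7152×G + 0.0722×B
L = 0.2126×0.434154 + 0.7152×0.760525 + 0.0722×0.545724
L ≈ 0.675629


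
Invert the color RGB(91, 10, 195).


Invert: (255-R, 255-G, 255-B)
R: 255-91 = 164
G: 255-10 = 245
B: 255-195 = 60
= RGB(164, 245, 60)


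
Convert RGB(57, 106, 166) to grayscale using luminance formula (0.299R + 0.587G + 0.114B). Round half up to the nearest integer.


Gray = 0.299×R + 0.587×G + 0.114×B
Gray = 0.299×57 + 0.587×106 + 0.114×166
Gray = 17.043 + 62.222 + 18.924
Gray = 98.189 → round half up → 98
Gray = 98


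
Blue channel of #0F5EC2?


Color: #0F5EC2
R = 0F = 15
G = 5E = 94
B = C2 = 194
Blue = 194


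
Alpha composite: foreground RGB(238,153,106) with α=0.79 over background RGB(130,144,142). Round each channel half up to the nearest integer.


C = α×F + (1-α)×B, with 1-α = 0.21
R: 0.79×238 + 0.21×130 = 188.02 + 27.30 = 215.32 → 215
G: 0.79×153 + 0.21×144 = 120.87 + 30.24 = 151.11 → 151
B: 0.79×106 + 0.21×142 = 83.74 + 29.82 = 113.56 → 114
= RGB(215, 151, 114)


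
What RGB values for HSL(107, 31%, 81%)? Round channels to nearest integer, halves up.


H=107°, S=0.31, L=0.81
C = (1-|2L-1|)×S = (1-|0.62|)×0.31 = 0.1178
H' = H/60 = 107/60 ≈ 1.7833; X = C×(1-|H' mod 2 - 1|) ≈ 0.0255
m = L - C/2 = 0.81 - 0.0589 = 0.7511
Sector ⌊H'⌋ = 1 → (R',G',B') = (≈0.0255, 0.1178, 0.0)
RGB = ((R'+m)×255, (G'+m)×255, (B'+m)×255) = (198.03895, 221.5695, 191.5305)
Round half up → RGB(198, 222, 192)


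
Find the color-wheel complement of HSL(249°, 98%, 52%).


Complement = opposite side of color wheel = hue + 180°
H' = (249 + 180) mod 360 = 69°
S and L unchanged.
= HSL(69°, 98%, 52%)


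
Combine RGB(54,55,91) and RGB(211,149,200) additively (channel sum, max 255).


Additive: each channel = min(255, C₁+C₂)
R: 54+211 = 265 → 255
G: 55+149 = 204 → 204
B: 91+200 = 291 → 255
= RGB(255, 204, 255)


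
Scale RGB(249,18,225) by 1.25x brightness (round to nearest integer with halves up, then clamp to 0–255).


Multiply each channel by 1.25, round half up, clamp to [0, 255]
R: 249×1.25 = 311.25 → round → 311 → clamp → 255
G: 18×1.25 = 22.5 → round → 23
B: 225×1.25 = 281.25 → round → 281 → clamp → 255
= RGB(255, 23, 255)


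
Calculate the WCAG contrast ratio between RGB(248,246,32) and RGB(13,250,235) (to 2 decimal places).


Linearize each sRGB channel c=v/255: c/12.92 if c ≤ 0.04045 else ((c+0.055)/1.055)^2.4
L = 0.2126×R_lin + 0.7152×G_lin + 0.0722×B_lin
Color 1 (248,246,32):
  R=248: 248/255≈0.9725 > 0.04045 → ((0.9725+0.055)/1.055)^2.4 ≈ 0.93869
  G=246: 246/255≈0.9647 > 0.04045 → ((0.9647+0.055)/1.055)^2.4 ≈ 0.92158
  B=32: 32/255≈0.1255 > 0.04045 → ((0.1255+0.055)/1.055)^2.4 ≈ 0.01444
  L1 = 0.2126×0.93869 + 0.7152×0.92158 + 0.0722×0.01444 ≈ 0.85972
Color 2 (13,250,235):
  R=13: 13/255≈0.0510 > 0.04045 → ((0.0510+0.055)/1.055)^2.4 ≈ 0.00402
  G=250: 250/255≈0.9804 > 0.04045 → ((0.9804+0.055)/1.055)^2.4 ≈ 0.95597
  B=235: 235/255≈0.9216 > 0.04045 → ((0.9216+0.055)/1.055)^2.4 ≈ 0.83077
  L2 = 0.2126×0.00402 + 0.7152×0.95597 + 0.0722×0.83077 ≈ 0.74455
Lighter = 0.85972, Darker = 0.74455
Ratio = (L_lighter + 0.05) / (L_darker + 0.05)
Ratio = (0.85972 + 0.05) / (0.74455 + 0.05) = 0.90972 / 0.79455 ≈ 1.1450
Ratio ≈ 1.14:1


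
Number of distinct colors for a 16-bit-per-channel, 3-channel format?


Total bits = 16 bits/channel × 3 channels = 48 bits
Distinct colors = 2^48
= 281,474,976,710,656 colors


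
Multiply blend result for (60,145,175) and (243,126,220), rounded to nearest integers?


Multiply: C = A×B/255, rounded to nearest integer
R: 60×243/255 = 14580/255 ≈ 57.176 → 57
G: 145×126/255 = 18270/255 ≈ 71.647 → 72
B: 175×220/255 = 38500/255 ≈ 150.980 → 151
= RGB(57, 72, 151)


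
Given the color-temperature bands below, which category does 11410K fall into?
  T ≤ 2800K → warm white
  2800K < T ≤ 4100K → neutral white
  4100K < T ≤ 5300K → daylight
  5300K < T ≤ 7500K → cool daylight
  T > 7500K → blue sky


Temperature: 11410K
11410K > 7500K → blue sky
Classification: blue sky


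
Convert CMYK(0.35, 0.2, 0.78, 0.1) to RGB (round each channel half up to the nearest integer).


R = 255 × (1-C) × (1-K) = 255 × 0.65 × 0.90 = 149.175 → 149
G = 255 × (1-M) × (1-K) = 255 × 0.80 × 0.90 = 183.6 → 184
B = 255 × (1-Y) × (1-K) = 255 × 0.22 × 0.90 = 50.49 → 50
= RGB(149, 184, 50)


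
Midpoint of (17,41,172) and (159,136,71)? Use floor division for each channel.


Midpoint: each channel = ⌊(C₁+C₂)/2⌋
R: ⌊(17+159)/2⌋ = 88
G: ⌊(41+136)/2⌋ = 88
B: ⌊(172+71)/2⌋ = 121
= RGB(88, 88, 121)


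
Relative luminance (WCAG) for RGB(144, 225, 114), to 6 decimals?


Linearize each channel (sRGB transfer function): c = v/255; c_lin = c/12.92 if c ≤ 0.04045, else ((c+0.055)/1.055)^2.4
  R: 144/255 ≈ 0.564706 > 0.04045 → ((0.564706+0.055)/1.055)^2.4 ≈ 0.278894
  G: 225/255 ≈ 0.882353 > 0.04045 → ((0.882353+0.055)/1.055)^2.4 ≈ 0.752942
  B: 114/255 ≈ 0.447059 > 0.04045 → ((0.447059+0.055)/1.055)^2.4 ≈ 0.168269
R_lin = 0.278894, G_lin = 0.752942, B_lin = 0.168269
L = 0.2126×R + 0.7152×G + 0.0722×B
L = 0.2126×0.278894 + 0.7152×0.752942 + 0.0722×0.168269
L ≈ 0.609946


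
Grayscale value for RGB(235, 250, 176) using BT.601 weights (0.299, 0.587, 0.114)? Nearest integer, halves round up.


Gray = 0.299×R + 0.587×G + 0.114×B
Gray = 0.299×235 + 0.587×250 + 0.114×176
Gray = 70.265 + 146.750 + 20.064
Gray = 237.079 → round half up → 237
Gray = 237


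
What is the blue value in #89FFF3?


Color: #89FFF3
R = 89 = 137
G = FF = 255
B = F3 = 243
Blue = 243


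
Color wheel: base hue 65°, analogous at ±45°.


Base hue: 65°
Left analog: (65 - 45) mod 360 = 20°
Right analog: (65 + 45) mod 360 = 110°
Analogous hues = 20° and 110°


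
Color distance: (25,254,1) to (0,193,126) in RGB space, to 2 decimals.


d = √[(R₁-R₂)² + (G₁-G₂)² + (B₁-B₂)²]
d = √[(25-0)² + (254-193)² + (1-126)²]
d = √[625 + 3721 + 15625]
d = √19971
d ≈ 141.32


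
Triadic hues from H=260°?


Triadic: equally spaced at 120° intervals
H1 = 260°
H2 = (260 + 120) mod 360 = 20°
H3 = (260 + 240) mod 360 = 140°
Triadic = 260°, 20°, 140°


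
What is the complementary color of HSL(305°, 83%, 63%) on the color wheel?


Complement = opposite side of color wheel = hue + 180°
H' = (305 + 180) mod 360 = 125°
S and L unchanged.
= HSL(125°, 83%, 63%)


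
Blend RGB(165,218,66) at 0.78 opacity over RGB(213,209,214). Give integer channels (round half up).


C = α×F + (1-α)×B, with 1-α = 0.22
R: 0.78×165 + 0.22×213 = 128.70 + 46.86 = 175.56 → 176
G: 0.78×218 + 0.22×209 = 170.04 + 45.98 = 216.02 → 216
B: 0.78×66 + 0.22×214 = 51.48 + 47.08 = 98.56 → 99
= RGB(176, 216, 99)


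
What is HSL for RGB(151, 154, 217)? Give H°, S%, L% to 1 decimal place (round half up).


Normalize: R'=151/255≈0.5922, G'=154/255≈0.6039, B'=217/255≈0.8510
Max=217/255, Min=151/255, Δ=Max-Min=66/255
L = (Max+Min)/2 = (217+151)/510 = 368/510 = 0.72156… → L = 72.2%
L > 0.5 → S = Δ/(2-Max-Min) = 66/(510-217-151) = 66/142 = 0.46478… → S = 46.5%
(the 1/255 factors cancel in S and H, so raw channel differences can be used)
Max is B' → H = 60 × ((R-G)/Δ + 4) = 60 × ((151-154)/66 + 4)
  -3/66 + 4 = -0.0454… + 4 = 3.9545…
  H = 60 × 3.9545… = 237.272…° → H = 237.3°
= HSL(237.3°, 46.5%, 72.2%)


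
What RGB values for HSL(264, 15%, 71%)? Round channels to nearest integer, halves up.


H=264°, S=0.15, L=0.71
C = (1-|2L-1|)×S = (1-|0.42|)×0.15 = 0.087
H' = H/60 = 264/60 ≈ 4.4000; X = C×(1-|H' mod 2 - 1|) = 0.0348
m = L - C/2 = 0.71 - 0.0435 = 0.6665
Sector ⌊H'⌋ = 4 → (R',G',B') = (0.0348, 0.0, 0.087)
RGB = ((R'+m)×255, (G'+m)×255, (B'+m)×255) = (178.8315, 169.9575, 192.1425)
Round half up → RGB(179, 170, 192)


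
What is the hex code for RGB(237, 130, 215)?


R = 237 → ED (hex)
G = 130 → 82 (hex)
B = 215 → D7 (hex)
Hex = #ED82D7


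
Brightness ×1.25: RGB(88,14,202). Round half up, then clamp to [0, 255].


Multiply each channel by 1.25, round half up, clamp to [0, 255]
R: 88×1.25 = 110
G: 14×1.25 = 17.5 → round → 18
B: 202×1.25 = 252.5 → round → 253
= RGB(110, 18, 253)


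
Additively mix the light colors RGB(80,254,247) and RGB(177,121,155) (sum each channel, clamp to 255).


Additive: each channel = min(255, C₁+C₂)
R: 80+177 = 257 → 255
G: 254+121 = 375 → 255
B: 247+155 = 402 → 255
= RGB(255, 255, 255)


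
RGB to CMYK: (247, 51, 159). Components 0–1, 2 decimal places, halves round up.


R'=247/255≈0.9686, G'=51/255≈0.2000, B'=159/255≈0.6235
K = 1 - max(R',G',B') = 1 - 247/255 = 8/255 = 0.03137… → 0.03
(1-R'-K)/(1-K) simplifies to (max-R)/max with max = 247:
C = (247-247)/247 = 0/247 = 0 → 0.00
M = (247-51)/247 = 196/247 = 0.79352… → 0.79
Y = (247-159)/247 = 88/247 = 0.35627… → 0.36
= CMYK(0.00, 0.79, 0.36, 0.03)


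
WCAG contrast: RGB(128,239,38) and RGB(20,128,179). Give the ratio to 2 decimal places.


Linearize each sRGB channel c=v/255: c/12.92 if c ≤ 0.04045 else ((c+0.055)/1.055)^2.4
L = 0.2126×R_lin + 0.7152×G_lin + 0.0722×B_lin
Color 1 (128,239,38):
  R=128: 128/255≈0.5020 > 0.04045 → ((0.5020+0.055)/1.055)^2.4 ≈ 0.21586
  G=239: 239/255≈0.9373 > 0.04045 → ((0.9373+0.055)/1.055)^2.4 ≈ 0.86316
  B=38: 38/255≈0.1490 > 0.04045 → ((0.1490+0.055)/1.055)^2.4 ≈ 0.01938
  L1 = 0.2126×0.21586 + 0.7152×0.86316 + 0.0722×0.01938 ≈ 0.66462
Color 2 (20,128,179):
  R=20: 20/255≈0.0784 > 0.04045 → ((0.0784+0.055)/1.055)^2.4 ≈ 0.00700
  G=128: 128/255≈0.5020 > 0.04045 → ((0.5020+0.055)/1.055)^2.4 ≈ 0.21586
  B=179: 179/255≈0.7020 > 0.04045 → ((0.7020+0.055)/1.055)^2.4 ≈ 0.45079
  L2 = 0.2126×0.00700 + 0.7152×0.21586 + 0.0722×0.45079 ≈ 0.18842
Lighter = 0.66462, Darker = 0.18842
Ratio = (L_lighter + 0.05) / (L_darker + 0.05)
Ratio = (0.66462 + 0.05) / (0.18842 + 0.05) = 0.71462 / 0.23842 ≈ 2.9974
Ratio ≈ 3.00:1


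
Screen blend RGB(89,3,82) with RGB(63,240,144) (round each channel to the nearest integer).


Screen: C = 255 - (255-A)×(255-B)/255, rounded to nearest integer
R: 255 - (255-89)×(255-63)/255 = 255 - 31872/255 ≈ 255 - 124.988 = 130.012 → 130
G: 255 - (255-3)×(255-240)/255 = 255 - 3780/255 ≈ 255 - 14.824 = 240.176 → 240
B: 255 - (255-82)×(255-144)/255 = 255 - 19203/255 ≈ 255 - 75.306 = 179.694 → 180
= RGB(130, 240, 180)


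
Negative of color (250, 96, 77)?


Invert: (255-R, 255-G, 255-B)
R: 255-250 = 5
G: 255-96 = 159
B: 255-77 = 178
= RGB(5, 159, 178)


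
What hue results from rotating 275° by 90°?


New hue = (H + rotation) mod 360
New hue = (275 + 90) mod 360
= 365 mod 360
= 5°


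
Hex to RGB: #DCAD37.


DC → 220 (R)
AD → 173 (G)
37 → 55 (B)
= RGB(220, 173, 55)


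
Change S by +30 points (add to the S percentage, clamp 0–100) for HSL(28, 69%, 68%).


Original S = 69%
Adjustment = +30 percentage points
New S = 69 + (30) = 99
Clamp to [0, 100] → 99
= HSL(28°, 99%, 68%)


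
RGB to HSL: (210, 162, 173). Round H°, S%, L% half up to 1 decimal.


Normalize: R'=210/255≈0.8235, G'=162/255≈0.6353, B'=173/255≈0.6784
Max=210/255, Min=162/255, Δ=Max-Min=48/255
L = (Max+Min)/2 = (210+162)/510 = 372/510 = 0.72941… → L = 72.9%
L > 0.5 → S = Δ/(2-Max-Min) = 48/(510-210-162) = 48/138 = 0.34782… → S = 34.8%
(the 1/255 factors cancel in S and H, so raw channel differences can be used)
Max is R' → H = 60 × (((G-B)/Δ) mod 6) = 60 × (((162-173)/48) mod 6)
  (-11)/48 = -0.2291…; negative, so add 6 → 5.7708…
  H = 60 × 5.7708… = 346.25° → H = 346.3°
= HSL(346.3°, 34.8%, 72.9%)


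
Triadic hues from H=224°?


Triadic: equally spaced at 120° intervals
H1 = 224°
H2 = (224 + 120) mod 360 = 344°
H3 = (224 + 240) mod 360 = 104°
Triadic = 224°, 344°, 104°


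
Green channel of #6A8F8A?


Color: #6A8F8A
R = 6A = 106
G = 8F = 143
B = 8A = 138
Green = 143


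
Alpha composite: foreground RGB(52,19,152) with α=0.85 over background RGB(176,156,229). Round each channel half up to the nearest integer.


C = α×F + (1-α)×B, with 1-α = 0.15
R: 0.85×52 + 0.15×176 = 44.20 + 26.40 = 70.60 → 71
G: 0.85×19 + 0.15×156 = 16.15 + 23.40 = 39.55 → 40
B: 0.85×152 + 0.15×229 = 129.20 + 34.35 = 163.55 → 164
= RGB(71, 40, 164)


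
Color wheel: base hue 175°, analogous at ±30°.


Base hue: 175°
Left analog: (175 - 30) mod 360 = 145°
Right analog: (175 + 30) mod 360 = 205°
Analogous hues = 145° and 205°


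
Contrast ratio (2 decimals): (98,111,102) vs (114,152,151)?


Linearize each sRGB channel c=v/255: c/12.92 if c ≤ 0.04045 else ((c+0.055)/1.055)^2.4
L = 0.2126×R_lin + 0.7152×G_lin + 0.0722×B_lin
Color 1 (98,111,102):
  R=98: 98/255≈0.3843 > 0.04045 → ((0.3843+0.055)/1.055)^2.4 ≈ 0.12214
  G=111: 111/255≈0.4353 > 0.04045 → ((0.4353+0.055)/1.055)^2.4 ≈ 0.15896
  B=102: 102/255≈0.4000 > 0.04045 → ((0.4000+0.055)/1.055)^2.4 ≈ 0.13287
  L1 = 0.2126×0.12214 + 0.7152×0.15896 + 0.0722×0.13287 ≈ 0.14925
Color 2 (114,152,151):
  R=114: 114/255≈0.4471 > 0.04045 → ((0.4471+0.055)/1.055)^2.4 ≈ 0.16827
  G=152: 152/255≈0.5961 > 0.04045 → ((0.5961+0.055)/1.055)^2.4 ≈ 0.31399
  B=151: 151/255≈0.5922 > 0.04045 → ((0.5922+0.055)/1.055)^2.4 ≈ 0.30947
  L2 = 0.2126×0.16827 + 0.7152×0.31399 + 0.0722×0.30947 ≈ 0.28268
Lighter = 0.28268, Darker = 0.14925
Ratio = (L_lighter + 0.05) / (L_darker + 0.05)
Ratio = (0.28268 + 0.05) / (0.14925 + 0.05) = 0.33268 / 0.19925 ≈ 1.6697
Ratio ≈ 1.67:1


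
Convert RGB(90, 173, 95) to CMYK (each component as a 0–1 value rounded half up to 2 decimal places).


R'=90/255≈0.3529, G'=173/255≈0.6784, B'=95/255≈0.3725
K = 1 - max(R',G',B') = 1 - 173/255 = 82/255 = 0.32156… → 0.32
(1-R'-K)/(1-K) simplifies to (max-R)/max with max = 173:
C = (173-90)/173 = 83/173 = 0.47976… → 0.48
M = (173-173)/173 = 0/173 = 0 → 0.00
Y = (173-95)/173 = 78/173 = 0.45086… → 0.45
= CMYK(0.48, 0.00, 0.45, 0.32)


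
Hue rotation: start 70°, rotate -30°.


New hue = (H + rotation) mod 360
New hue = (70 -30) mod 360
= 40 mod 360
= 40°


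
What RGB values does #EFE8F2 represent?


EF → 239 (R)
E8 → 232 (G)
F2 → 242 (B)
= RGB(239, 232, 242)


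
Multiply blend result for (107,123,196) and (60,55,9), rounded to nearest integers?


Multiply: C = A×B/255, rounded to nearest integer
R: 107×60/255 = 6420/255 ≈ 25.176 → 25
G: 123×55/255 = 6765/255 ≈ 26.529 → 27
B: 196×9/255 = 1764/255 ≈ 6.918 → 7
= RGB(25, 27, 7)


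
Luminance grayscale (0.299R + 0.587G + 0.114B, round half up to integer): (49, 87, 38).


Gray = 0.299×R + 0.587×G + 0.114×B
Gray = 0.299×49 + 0.587×87 + 0.114×38
Gray = 14.651 + 51.069 + 4.332
Gray = 70.052 → round half up → 70
Gray = 70


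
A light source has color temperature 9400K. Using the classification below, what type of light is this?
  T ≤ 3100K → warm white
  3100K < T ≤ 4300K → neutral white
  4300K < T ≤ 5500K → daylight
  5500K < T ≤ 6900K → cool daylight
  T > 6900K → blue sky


Temperature: 9400K
9400K > 6900K → blue sky
Classification: blue sky


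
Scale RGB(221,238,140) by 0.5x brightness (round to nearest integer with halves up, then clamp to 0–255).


Multiply each channel by 0.5, round half up, clamp to [0, 255]
R: 221×0.5 = 110.5 → round → 111
G: 238×0.5 = 119
B: 140×0.5 = 70
= RGB(111, 119, 70)


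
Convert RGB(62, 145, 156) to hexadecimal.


R = 62 → 3E (hex)
G = 145 → 91 (hex)
B = 156 → 9C (hex)
Hex = #3E919C


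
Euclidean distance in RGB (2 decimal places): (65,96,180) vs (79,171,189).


d = √[(R₁-R₂)² + (G₁-G₂)² + (B₁-B₂)²]
d = √[(65-79)² + (96-171)² + (180-189)²]
d = √[196 + 5625 + 81]
d = √5902
d ≈ 76.82


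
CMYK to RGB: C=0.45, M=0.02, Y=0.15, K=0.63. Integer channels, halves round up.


R = 255 × (1-C) × (1-K) = 255 × 0.55 × 0.37 = 51.8925 → 52
G = 255 × (1-M) × (1-K) = 255 × 0.98 × 0.37 = 92.463 → 92
B = 255 × (1-Y) × (1-K) = 255 × 0.85 × 0.37 = 80.1975 → 80
= RGB(52, 92, 80)


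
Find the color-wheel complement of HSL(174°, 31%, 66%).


Complement = opposite side of color wheel = hue + 180°
H' = (174 + 180) mod 360 = 354°
S and L unchanged.
= HSL(354°, 31%, 66%)


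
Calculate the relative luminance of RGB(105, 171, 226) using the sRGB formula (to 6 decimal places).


Linearize each channel (sRGB transfer function): c = v/255; c_lin = c/12.92 if c ≤ 0.04045, else ((c+0.055)/1.055)^2.4
  R: 105/255 ≈ 0.411765 > 0.04045 → ((0.411765+0.055)/1.055)^2.4 ≈ 0.141263
  G: 171/255 ≈ 0.670588 > 0.04045 → ((0.670588+0.055)/1.055)^2.4 ≈ 0.407240
  B: 226/255 ≈ 0.886275 > 0.04045 → ((0.886275+0.055)/1.055)^2.4 ≈ 0.760525
R_lin = 0.141263, G_lin = 0.407240, B_lin = 0.760525
L = 0.2126×R + 0.7152×G + 0.0722×B
L = 0.2126×0.141263 + 0.7152×0.407240 + 0.0722×0.760525
L ≈ 0.376201


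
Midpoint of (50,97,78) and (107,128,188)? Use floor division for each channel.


Midpoint: each channel = ⌊(C₁+C₂)/2⌋
R: ⌊(50+107)/2⌋ = 78
G: ⌊(97+128)/2⌋ = 112
B: ⌊(78+188)/2⌋ = 133
= RGB(78, 112, 133)


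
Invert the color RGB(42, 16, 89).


Invert: (255-R, 255-G, 255-B)
R: 255-42 = 213
G: 255-16 = 239
B: 255-89 = 166
= RGB(213, 239, 166)


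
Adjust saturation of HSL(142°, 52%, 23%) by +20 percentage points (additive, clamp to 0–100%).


Original S = 52%
Adjustment = +20 percentage points
New S = 52 + (20) = 72
Clamp to [0, 100] → 72
= HSL(142°, 72%, 23%)


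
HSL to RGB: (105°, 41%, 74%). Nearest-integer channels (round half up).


H=105°, S=0.41, L=0.74
C = (1-|2L-1|)×S = (1-|0.48|)×0.41 = 0.2132
H' = H/60 = 105/60 ≈ 1.7500; X = C×(1-|H' mod 2 - 1|) = 0.0533
m = L - C/2 = 0.74 - 0.1066 = 0.6334
Sector ⌊H'⌋ = 1 → (R',G',B') = (0.0533, 0.2132, 0.0)
RGB = ((R'+m)×255, (G'+m)×255, (B'+m)×255) = (175.1085, 215.883, 161.517)
Round half up → RGB(175, 216, 162)


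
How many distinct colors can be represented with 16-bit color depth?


Colors = 2^bits = 2^16
= 65,536 colors


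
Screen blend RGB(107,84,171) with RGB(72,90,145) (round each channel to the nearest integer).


Screen: C = 255 - (255-A)×(255-B)/255, rounded to nearest integer
R: 255 - (255-107)×(255-72)/255 = 255 - 27084/255 ≈ 255 - 106.212 = 148.788 → 149
G: 255 - (255-84)×(255-90)/255 = 255 - 28215/255 ≈ 255 - 110.647 = 144.353 → 144
B: 255 - (255-171)×(255-145)/255 = 255 - 9240/255 ≈ 255 - 36.235 = 218.765 → 219
= RGB(149, 144, 219)


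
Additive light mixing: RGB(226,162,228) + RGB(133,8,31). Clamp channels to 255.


Additive: each channel = min(255, C₁+C₂)
R: 226+133 = 359 → 255
G: 162+8 = 170 → 170
B: 228+31 = 259 → 255
= RGB(255, 170, 255)


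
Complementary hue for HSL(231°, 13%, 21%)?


Complement = opposite side of color wheel = hue + 180°
H' = (231 + 180) mod 360 = 51°
S and L unchanged.
= HSL(51°, 13%, 21%)


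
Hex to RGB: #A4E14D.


A4 → 164 (R)
E1 → 225 (G)
4D → 77 (B)
= RGB(164, 225, 77)


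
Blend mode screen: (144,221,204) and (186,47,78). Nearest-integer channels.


Screen: C = 255 - (255-A)×(255-B)/255, rounded to nearest integer
R: 255 - (255-144)×(255-186)/255 = 255 - 7659/255 ≈ 255 - 30.035 = 224.965 → 225
G: 255 - (255-221)×(255-47)/255 = 255 - 7072/255 ≈ 255 - 27.733 = 227.267 → 227
B: 255 - (255-204)×(255-78)/255 = 255 - 9027/255 ≈ 255 - 35.400 = 219.600 → 220
= RGB(225, 227, 220)


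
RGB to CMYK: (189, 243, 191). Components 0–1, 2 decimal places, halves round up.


R'=189/255≈0.7412, G'=243/255≈0.9529, B'=191/255≈0.7490
K = 1 - max(R',G',B') = 1 - 243/255 = 12/255 = 0.04705… → 0.05
(1-R'-K)/(1-K) simplifies to (max-R)/max with max = 243:
C = (243-189)/243 = 54/243 = 0.22222… → 0.22
M = (243-243)/243 = 0/243 = 0 → 0.00
Y = (243-191)/243 = 52/243 = 0.21399… → 0.21
= CMYK(0.22, 0.00, 0.21, 0.05)


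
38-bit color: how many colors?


Colors = 2^bits = 2^38
= 274,877,906,944 colors


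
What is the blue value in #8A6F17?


Color: #8A6F17
R = 8A = 138
G = 6F = 111
B = 17 = 23
Blue = 23


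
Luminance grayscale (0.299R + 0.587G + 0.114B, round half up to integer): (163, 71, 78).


Gray = 0.299×R + 0.587×G + 0.114×B
Gray = 0.299×163 + 0.587×71 + 0.114×78
Gray = 48.737 + 41.677 + 8.892
Gray = 99.306 → round half up → 99
Gray = 99


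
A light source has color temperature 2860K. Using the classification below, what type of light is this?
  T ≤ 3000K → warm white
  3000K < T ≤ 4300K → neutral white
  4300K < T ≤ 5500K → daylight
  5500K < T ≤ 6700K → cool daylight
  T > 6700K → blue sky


Temperature: 2860K
2860K ≤ 3000K → warm white
Classification: warm white


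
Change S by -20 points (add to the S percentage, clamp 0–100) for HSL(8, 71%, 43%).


Original S = 71%
Adjustment = -20 percentage points
New S = 71 + (-20) = 51
Clamp to [0, 100] → 51
= HSL(8°, 51%, 43%)


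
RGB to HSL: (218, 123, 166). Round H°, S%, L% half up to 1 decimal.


Normalize: R'=218/255≈0.8549, G'=123/255≈0.4824, B'=166/255≈0.6510
Max=218/255, Min=123/255, Δ=Max-Min=95/255
L = (Max+Min)/2 = (218+123)/510 = 341/510 = 0.66862… → L = 66.9%
L > 0.5 → S = Δ/(2-Max-Min) = 95/(510-218-123) = 95/169 = 0.56213… → S = 56.2%
(the 1/255 factors cancel in S and H, so raw channel differences can be used)
Max is R' → H = 60 × (((G-B)/Δ) mod 6) = 60 × (((123-166)/95) mod 6)
  (-43)/95 = -0.4526…; negative, so add 6 → 5.5473…
  H = 60 × 5.5473… = 332.842…° → H = 332.8°
= HSL(332.8°, 56.2%, 66.9%)


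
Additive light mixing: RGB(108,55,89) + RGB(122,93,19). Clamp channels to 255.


Additive: each channel = min(255, C₁+C₂)
R: 108+122 = 230 → 230
G: 55+93 = 148 → 148
B: 89+19 = 108 → 108
= RGB(230, 148, 108)


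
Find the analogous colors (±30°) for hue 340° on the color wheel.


Base hue: 340°
Left analog: (340 - 30) mod 360 = 310°
Right analog: (340 + 30) mod 360 = 10°
Analogous hues = 310° and 10°


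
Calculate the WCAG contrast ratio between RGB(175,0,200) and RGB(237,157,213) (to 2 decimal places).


Linearize each sRGB channel c=v/255: c/12.92 if c ≤ 0.04045 else ((c+0.055)/1.055)^2.4
L = 0.2126×R_lin + 0.7152×G_lin + 0.0722×B_lin
Color 1 (175,0,200):
  R=175: 175/255≈0.6863 > 0.04045 → ((0.6863+0.055)/1.055)^2.4 ≈ 0.42869
  G=0: 0/255≈0.0000 ≤ 0.04045 → 0.0000/12.92 ≈ 0.00000
  B=200: 200/255≈0.7843 > 0.04045 → ((0.7843+0.055)/1.055)^2.4 ≈ 0.57758
  L1 = 0.2126×0.42869 + 0.7152×0.00000 + 0.0722×0.57758 ≈ 0.13284
Color 2 (237,157,213):
  R=237: 237/255≈0.9294 > 0.04045 → ((0.9294+0.055)/1.055)^2.4 ≈ 0.84687
  G=157: 157/255≈0.6157 > 0.04045 → ((0.6157+0.055)/1.055)^2.4 ≈ 0.33716
  B=213: 213/255≈0.8353 > 0.04045 → ((0.8353+0.055)/1.055)^2.4 ≈ 0.66539
  L2 = 0.2126×0.84687 + 0.7152×0.33716 + 0.0722×0.66539 ≈ 0.46923
Lighter = 0.46923, Darker = 0.13284
Ratio = (L_lighter + 0.05) / (L_darker + 0.05)
Ratio = (0.46923 + 0.05) / (0.13284 + 0.05) = 0.51923 / 0.18284 ≈ 2.8398
Ratio ≈ 2.84:1


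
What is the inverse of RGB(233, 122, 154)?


Invert: (255-R, 255-G, 255-B)
R: 255-233 = 22
G: 255-122 = 133
B: 255-154 = 101
= RGB(22, 133, 101)


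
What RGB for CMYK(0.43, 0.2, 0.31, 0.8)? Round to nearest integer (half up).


R = 255 × (1-C) × (1-K) = 255 × 0.57 × 0.20 = 29.07 → 29
G = 255 × (1-M) × (1-K) = 255 × 0.80 × 0.20 = 40.8 → 41
B = 255 × (1-Y) × (1-K) = 255 × 0.69 × 0.20 = 35.19 → 35
= RGB(29, 41, 35)


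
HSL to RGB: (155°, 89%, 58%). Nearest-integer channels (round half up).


H=155°, S=0.89, L=0.58
C = (1-|2L-1|)×S = (1-|0.16|)×0.89 = 0.7476
H' = H/60 = 155/60 ≈ 2.5833; X = C×(1-|H' mod 2 - 1|) = 0.4361
m = L - C/2 = 0.58 - 0.3738 = 0.2062
Sector ⌊H'⌋ = 2 → (R',G',B') = (0.0, 0.7476, 0.4361)
RGB = ((R'+m)×255, (G'+m)×255, (B'+m)×255) = (52.581, 243.219, 163.7865)
Round half up → RGB(53, 243, 164)


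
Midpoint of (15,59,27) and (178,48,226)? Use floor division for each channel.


Midpoint: each channel = ⌊(C₁+C₂)/2⌋
R: ⌊(15+178)/2⌋ = 96
G: ⌊(59+48)/2⌋ = 53
B: ⌊(27+226)/2⌋ = 126
= RGB(96, 53, 126)


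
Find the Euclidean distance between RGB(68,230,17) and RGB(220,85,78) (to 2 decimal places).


d = √[(R₁-R₂)² + (G₁-G₂)² + (B₁-B₂)²]
d = √[(68-220)² + (230-85)² + (17-78)²]
d = √[23104 + 21025 + 3721]
d = √47850
d ≈ 218.75


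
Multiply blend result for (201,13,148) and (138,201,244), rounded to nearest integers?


Multiply: C = A×B/255, rounded to nearest integer
R: 201×138/255 = 27738/255 ≈ 108.776 → 109
G: 13×201/255 = 2613/255 ≈ 10.247 → 10
B: 148×244/255 = 36112/255 ≈ 141.616 → 142
= RGB(109, 10, 142)


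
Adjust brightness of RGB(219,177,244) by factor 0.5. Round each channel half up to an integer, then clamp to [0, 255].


Multiply each channel by 0.5, round half up, clamp to [0, 255]
R: 219×0.5 = 109.5 → round → 110
G: 177×0.5 = 88.5 → round → 89
B: 244×0.5 = 122
= RGB(110, 89, 122)


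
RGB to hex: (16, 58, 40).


R = 16 → 10 (hex)
G = 58 → 3A (hex)
B = 40 → 28 (hex)
Hex = #103A28


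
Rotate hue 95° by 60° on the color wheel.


New hue = (H + rotation) mod 360
New hue = (95 + 60) mod 360
= 155 mod 360
= 155°


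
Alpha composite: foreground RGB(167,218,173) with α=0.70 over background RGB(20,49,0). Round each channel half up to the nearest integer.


C = α×F + (1-α)×B, with 1-α = 0.30
R: 0.70×167 + 0.30×20 = 116.90 + 6.00 = 122.90 → 123
G: 0.70×218 + 0.30×49 = 152.60 + 14.70 = 167.30 → 167
B: 0.70×173 + 0.30×0 = 121.10 + 0.00 = 121.10 → 121
= RGB(123, 167, 121)


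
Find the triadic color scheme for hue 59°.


Triadic: equally spaced at 120° intervals
H1 = 59°
H2 = (59 + 120) mod 360 = 179°
H3 = (59 + 240) mod 360 = 299°
Triadic = 59°, 179°, 299°


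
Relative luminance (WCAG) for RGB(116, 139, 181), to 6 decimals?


Linearize each channel (sRGB transfer function): c = v/255; c_lin = c/12.92 if c ≤ 0.04045, else ((c+0.055)/1.055)^2.4
  R: 116/255 ≈ 0.454902 > 0.04045 → ((0.454902+0.055)/1.055)^2.4 ≈ 0.174647
  G: 139/255 ≈ 0.545098 > 0.04045 → ((0.545098+0.055)/1.055)^2.4 ≈ 0.258183
  B: 181/255 ≈ 0.709804 > 0.04045 → ((0.709804+0.055)/1.055)^2.4 ≈ 0.462077
R_lin = 0.174647, G_lin = 0.258183, B_lin = 0.462077
L = 0.2126×R + 0.7152×G + 0.0722×B
L = 0.2126×0.174647 + 0.7152×0.258183 + 0.0722×0.462077
L ≈ 0.255144


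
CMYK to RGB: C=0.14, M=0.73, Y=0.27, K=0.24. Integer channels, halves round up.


R = 255 × (1-C) × (1-K) = 255 × 0.86 × 0.76 = 166.668 → 167
G = 255 × (1-M) × (1-K) = 255 × 0.27 × 0.76 = 52.326 → 52
B = 255 × (1-Y) × (1-K) = 255 × 0.73 × 0.76 = 141.474 → 141
= RGB(167, 52, 141)


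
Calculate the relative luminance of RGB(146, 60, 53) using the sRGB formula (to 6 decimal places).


Linearize each channel (sRGB transfer function): c = v/255; c_lin = c/12.92 if c ≤ 0.04045, else ((c+0.055)/1.055)^2.4
  R: 146/255 ≈ 0.572549 > 0.04045 → ((0.572549+0.055)/1.055)^2.4 ≈ 0.287441
  G: 60/255 ≈ 0.235294 > 0.04045 → ((0.235294+0.055)/1.055)^2.4 ≈ 0.045186
  B: 53/255 ≈ 0.207843 > 0.04045 → ((0.207843+0.055)/1.055)^2.4 ≈ 0.035601
R_lin = 0.287441, G_lin = 0.045186, B_lin = 0.035601
L = 0.2126×R + 0.7152×G + 0.0722×B
L = 0.2126×0.287441 + 0.7152×0.045186 + 0.0722×0.035601
L ≈ 0.095998


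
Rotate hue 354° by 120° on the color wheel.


New hue = (H + rotation) mod 360
New hue = (354 + 120) mod 360
= 474 mod 360
= 114°


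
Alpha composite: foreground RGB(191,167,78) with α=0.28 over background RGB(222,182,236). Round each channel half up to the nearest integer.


C = α×F + (1-α)×B, with 1-α = 0.72
R: 0.28×191 + 0.72×222 = 53.48 + 159.84 = 213.32 → 213
G: 0.28×167 + 0.72×182 = 46.76 + 131.04 = 177.80 → 178
B: 0.28×78 + 0.72×236 = 21.84 + 169.92 = 191.76 → 192
= RGB(213, 178, 192)
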